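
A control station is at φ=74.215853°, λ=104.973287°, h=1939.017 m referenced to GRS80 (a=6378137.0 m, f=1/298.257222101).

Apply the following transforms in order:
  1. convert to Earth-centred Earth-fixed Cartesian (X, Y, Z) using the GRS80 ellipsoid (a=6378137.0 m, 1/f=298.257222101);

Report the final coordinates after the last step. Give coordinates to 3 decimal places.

X=-449786.958 m, Y=1681763.740 m, Z=6117401.405 m

start: φ=74.215853°, λ=104.973287°, h=1939.017 m
→ ECEF (a=6378137.000, f=1/298.257222101): X=-449786.9575, Y=1681763.7400, Z=6117401.4053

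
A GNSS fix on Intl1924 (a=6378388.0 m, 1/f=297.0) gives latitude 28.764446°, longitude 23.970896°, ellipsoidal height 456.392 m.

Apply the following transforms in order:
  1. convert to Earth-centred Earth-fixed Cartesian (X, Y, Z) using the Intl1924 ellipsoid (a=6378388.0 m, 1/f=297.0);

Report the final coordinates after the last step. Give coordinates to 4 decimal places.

X=5113435.3446 m, Y=2273536.4919 m, Z=3051304.0423 m

start: φ=28.764446°, λ=23.970896°, h=456.392 m
→ ECEF (a=6378388.000, f=1/297.0): X=5113435.3446, Y=2273536.4919, Z=3051304.0423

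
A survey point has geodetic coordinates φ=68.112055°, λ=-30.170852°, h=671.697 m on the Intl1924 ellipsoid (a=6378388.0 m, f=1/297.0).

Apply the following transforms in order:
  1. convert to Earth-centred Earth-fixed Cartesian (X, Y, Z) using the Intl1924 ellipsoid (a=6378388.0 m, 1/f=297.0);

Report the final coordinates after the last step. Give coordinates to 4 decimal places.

start: φ=68.112055°, λ=-30.170852°, h=671.697 m
→ ECEF (a=6378388.000, f=1/297.0): X=2061886.3248, Y=-1198642.6544, Z=5896523.1863

X=2061886.3248 m, Y=-1198642.6544 m, Z=5896523.1863 m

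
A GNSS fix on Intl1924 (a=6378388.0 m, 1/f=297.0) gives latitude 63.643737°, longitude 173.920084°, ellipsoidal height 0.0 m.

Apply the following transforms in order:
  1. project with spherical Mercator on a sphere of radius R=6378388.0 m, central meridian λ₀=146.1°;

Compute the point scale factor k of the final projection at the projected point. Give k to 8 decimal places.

start: φ=63.643737°, λ=173.920084°, h=0.000 m
→ into merc (λ₀=146.1°): φ=63.64373700°, λ−λ₀=27.82008400°
scale k = 2.25249930

2.25249930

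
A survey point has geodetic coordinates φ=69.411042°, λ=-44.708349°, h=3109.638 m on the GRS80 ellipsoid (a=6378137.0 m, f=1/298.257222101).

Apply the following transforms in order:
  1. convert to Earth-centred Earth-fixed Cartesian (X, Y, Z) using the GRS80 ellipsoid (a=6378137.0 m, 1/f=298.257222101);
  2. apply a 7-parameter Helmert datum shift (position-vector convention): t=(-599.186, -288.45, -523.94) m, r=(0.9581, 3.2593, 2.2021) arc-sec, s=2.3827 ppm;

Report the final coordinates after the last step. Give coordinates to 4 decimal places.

X=1599042.4029 m, Y=-1583627.9089 m, Z=5950619.9157 m

start: φ=69.411042°, λ=-44.708349°, h=3109.638 m
→ ECEF (a=6378137.000, f=1/298.257222101): X=1599526.8362, Y=-1583325.1198, Z=5951162.3055
→ Helmert 7p (PV): X=1599042.4029, Y=-1583627.9089, Z=5950619.9157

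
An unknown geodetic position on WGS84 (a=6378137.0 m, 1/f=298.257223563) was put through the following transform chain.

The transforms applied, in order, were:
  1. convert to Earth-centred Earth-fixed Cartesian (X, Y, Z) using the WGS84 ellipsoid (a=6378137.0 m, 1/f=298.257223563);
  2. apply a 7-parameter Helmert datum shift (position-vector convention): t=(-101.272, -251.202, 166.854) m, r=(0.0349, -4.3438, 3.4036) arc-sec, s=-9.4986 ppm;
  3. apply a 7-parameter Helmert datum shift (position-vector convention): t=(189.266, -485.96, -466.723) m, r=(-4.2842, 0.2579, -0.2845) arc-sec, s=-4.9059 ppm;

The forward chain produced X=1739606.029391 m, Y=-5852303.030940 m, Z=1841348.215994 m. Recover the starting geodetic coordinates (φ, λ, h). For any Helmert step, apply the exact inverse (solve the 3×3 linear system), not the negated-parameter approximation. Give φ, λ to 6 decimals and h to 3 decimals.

start: X=1739606.0294, Y=-5852303.0309, Z=1841348.2160 m
→ Helmert⁻¹: X=1739431.0656, Y=-5851881.6332, Z=1841704.6038
→ Helmert⁻¹: X=1739491.0822, Y=-5851714.4060, Z=1841519.5996
→ geod (Bowring, a=6378137.000): φ=16.89273900°, λ=-73.44479800°, h=141.7320 m

φ=16.892739°, λ=-73.444798°, h=141.732 m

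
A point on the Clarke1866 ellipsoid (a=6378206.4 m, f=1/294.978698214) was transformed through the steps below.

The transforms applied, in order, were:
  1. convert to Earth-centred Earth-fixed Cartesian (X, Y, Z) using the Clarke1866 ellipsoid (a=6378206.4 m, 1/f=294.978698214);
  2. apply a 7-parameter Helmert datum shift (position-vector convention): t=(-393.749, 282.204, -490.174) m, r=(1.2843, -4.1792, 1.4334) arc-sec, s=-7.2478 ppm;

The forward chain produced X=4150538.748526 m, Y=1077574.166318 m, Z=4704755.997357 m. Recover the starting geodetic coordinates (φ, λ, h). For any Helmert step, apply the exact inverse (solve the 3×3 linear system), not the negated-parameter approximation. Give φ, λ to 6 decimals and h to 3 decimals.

φ=47.845830°, λ=14.548656°, h=6.411 m

start: X=4150538.7485, Y=1077574.1663, Z=4704755.9974 m
→ Helmert⁻¹: X=4151065.4028, Y=1077300.2200, Z=4705189.4604
→ geod (Bowring, a=6378206.400): φ=47.84583000°, λ=14.54865600°, h=6.4110 m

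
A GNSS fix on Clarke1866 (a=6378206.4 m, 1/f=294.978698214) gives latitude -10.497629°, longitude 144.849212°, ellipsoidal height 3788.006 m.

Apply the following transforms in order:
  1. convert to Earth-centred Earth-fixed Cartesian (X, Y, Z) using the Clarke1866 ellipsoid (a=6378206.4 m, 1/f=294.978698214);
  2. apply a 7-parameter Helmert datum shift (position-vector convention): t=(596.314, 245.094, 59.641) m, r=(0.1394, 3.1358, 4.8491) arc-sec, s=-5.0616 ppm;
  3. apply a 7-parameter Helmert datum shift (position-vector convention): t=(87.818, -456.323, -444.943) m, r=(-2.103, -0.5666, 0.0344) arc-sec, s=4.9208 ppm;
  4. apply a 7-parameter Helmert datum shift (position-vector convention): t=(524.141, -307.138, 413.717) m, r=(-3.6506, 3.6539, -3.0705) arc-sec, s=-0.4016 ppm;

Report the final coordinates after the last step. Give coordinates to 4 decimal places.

X=-5130264.2993 m, Y=3612617.1365 m, Z=-1154944.9109 m

start: φ=-10.497629°, λ=144.849212°, h=3788.006 m
→ ECEF (a=6378206.400, f=1/294.978698214): X=-5131408.7399, Y=3613214.0170, Z=-1155030.4196
→ Helmert 7p (PV): X=-5130888.9553, Y=3613320.9688, Z=-1154884.4790
→ Helmert 7p (PV): X=-5130823.8156, Y=3612869.7957, Z=-1155386.0396
→ Helmert 7p (PV): X=-5130264.2993, Y=3612617.1365, Z=-1154944.9109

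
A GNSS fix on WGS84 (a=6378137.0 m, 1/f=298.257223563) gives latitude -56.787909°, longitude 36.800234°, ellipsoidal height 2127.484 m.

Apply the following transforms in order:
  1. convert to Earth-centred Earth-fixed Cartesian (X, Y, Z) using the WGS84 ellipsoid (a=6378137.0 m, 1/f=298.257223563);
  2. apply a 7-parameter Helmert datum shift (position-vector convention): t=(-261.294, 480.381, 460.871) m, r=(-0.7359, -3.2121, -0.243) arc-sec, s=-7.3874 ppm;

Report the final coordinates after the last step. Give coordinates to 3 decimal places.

X=2804707.739 m, Y=2098797.149 m, Z=-5314243.801 m

start: φ=-56.787909°, λ=36.800234°, h=2127.484 m
→ ECEF (a=6378137.000, f=1/298.257223563): X=2804904.5172, Y=2098354.5351, Z=-5314780.1274
→ Helmert 7p (PV): X=2804707.7391, Y=2098797.1486, Z=-5314243.8008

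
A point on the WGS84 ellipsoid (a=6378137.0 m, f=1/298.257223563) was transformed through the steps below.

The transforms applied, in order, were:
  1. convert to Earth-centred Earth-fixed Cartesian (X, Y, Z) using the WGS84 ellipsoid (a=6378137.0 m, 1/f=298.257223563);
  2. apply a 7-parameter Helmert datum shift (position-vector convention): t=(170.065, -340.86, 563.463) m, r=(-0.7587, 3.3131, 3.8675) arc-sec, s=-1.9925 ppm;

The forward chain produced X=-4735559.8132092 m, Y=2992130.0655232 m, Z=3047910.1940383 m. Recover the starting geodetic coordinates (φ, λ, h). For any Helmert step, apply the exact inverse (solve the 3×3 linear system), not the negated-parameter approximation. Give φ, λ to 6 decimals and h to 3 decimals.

φ=28.706295°, λ=147.710816°, h=3951.028 m

start: X=-4735559.8132, Y=2992130.0655, Z=3047910.1940 m
→ Helmert⁻¹: X=-4735732.1499, Y=2992554.4750, Z=3047287.7433
→ geod (Bowring, a=6378137.000): φ=28.70629500°, λ=147.71081600°, h=3951.0280 m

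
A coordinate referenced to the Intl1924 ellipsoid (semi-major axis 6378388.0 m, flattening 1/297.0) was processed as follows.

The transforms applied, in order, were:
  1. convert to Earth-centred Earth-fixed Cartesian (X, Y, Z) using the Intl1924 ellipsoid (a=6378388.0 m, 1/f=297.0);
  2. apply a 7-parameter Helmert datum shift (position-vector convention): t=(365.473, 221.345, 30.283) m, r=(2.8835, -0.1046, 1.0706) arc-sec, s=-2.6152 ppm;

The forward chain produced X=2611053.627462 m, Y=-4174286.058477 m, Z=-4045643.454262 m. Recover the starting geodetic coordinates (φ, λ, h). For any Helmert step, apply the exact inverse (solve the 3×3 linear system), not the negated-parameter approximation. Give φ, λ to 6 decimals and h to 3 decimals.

start: X=2611053.6275, Y=-4174286.0585, Z=-4045643.4543 m
→ Helmert⁻¹: X=2610671.2625, Y=-4174588.4274, Z=-4045627.2824
→ geod (Bowring, a=6378388.000): φ=-39.59834100°, λ=-57.97928700°, h=2882.8810 m

φ=-39.598341°, λ=-57.979287°, h=2882.881 m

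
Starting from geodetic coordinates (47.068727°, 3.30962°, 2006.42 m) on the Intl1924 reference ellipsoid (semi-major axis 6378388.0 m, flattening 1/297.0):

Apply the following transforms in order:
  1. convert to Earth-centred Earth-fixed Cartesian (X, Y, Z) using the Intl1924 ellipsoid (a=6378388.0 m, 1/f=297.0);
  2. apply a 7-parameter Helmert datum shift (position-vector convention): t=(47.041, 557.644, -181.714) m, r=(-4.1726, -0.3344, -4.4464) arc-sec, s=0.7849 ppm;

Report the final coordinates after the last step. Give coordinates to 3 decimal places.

X=4346454.709 m, Y=251902.596 m, Z=4648351.057 m

start: φ=47.068727°, λ=3.309620°, h=2006.420 m
→ ECEF (a=6378388.000, f=1/297.0): X=4346406.3741, Y=251344.4126, Z=4648527.1608
→ Helmert 7p (PV): X=4346454.7085, Y=251902.5960, Z=4648351.0573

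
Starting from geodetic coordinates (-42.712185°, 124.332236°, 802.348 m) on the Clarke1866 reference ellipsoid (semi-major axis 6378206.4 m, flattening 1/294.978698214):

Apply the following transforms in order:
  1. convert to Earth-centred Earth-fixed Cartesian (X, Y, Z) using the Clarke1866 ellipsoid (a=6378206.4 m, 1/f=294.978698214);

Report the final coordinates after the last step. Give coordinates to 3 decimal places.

X=-2647610.172 m, Y=3876564.457 m, Z=-4304406.257 m

start: φ=-42.712185°, λ=124.332236°, h=802.348 m
→ ECEF (a=6378206.400, f=1/294.978698214): X=-2647610.1719, Y=3876564.4571, Z=-4304406.2573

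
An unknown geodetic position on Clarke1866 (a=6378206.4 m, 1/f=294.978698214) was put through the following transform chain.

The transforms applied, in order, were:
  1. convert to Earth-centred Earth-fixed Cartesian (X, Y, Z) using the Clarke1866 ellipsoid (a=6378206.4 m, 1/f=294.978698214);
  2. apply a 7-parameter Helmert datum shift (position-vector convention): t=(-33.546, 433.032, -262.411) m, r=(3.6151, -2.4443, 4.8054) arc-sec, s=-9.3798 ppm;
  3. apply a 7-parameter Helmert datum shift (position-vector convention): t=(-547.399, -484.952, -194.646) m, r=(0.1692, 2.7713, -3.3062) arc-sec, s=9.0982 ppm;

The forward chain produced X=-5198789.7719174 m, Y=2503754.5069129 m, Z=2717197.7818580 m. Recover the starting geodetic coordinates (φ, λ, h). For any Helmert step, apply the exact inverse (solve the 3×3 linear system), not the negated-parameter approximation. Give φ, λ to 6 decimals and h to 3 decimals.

φ=25.370843°, λ=154.280567°, h=3517.038 m

start: X=-5198789.7719, Y=2503754.5069, Z=2717197.7819 m
→ Helmert⁻¹: X=-5198271.7259, Y=2504135.5814, Z=2717295.8084
→ Helmert⁻¹: X=-5198196.4005, Y=2503894.7675, Z=2717601.4255
→ geod (Bowring, a=6378206.400): φ=25.37084300°, λ=154.28056700°, h=3517.0380 m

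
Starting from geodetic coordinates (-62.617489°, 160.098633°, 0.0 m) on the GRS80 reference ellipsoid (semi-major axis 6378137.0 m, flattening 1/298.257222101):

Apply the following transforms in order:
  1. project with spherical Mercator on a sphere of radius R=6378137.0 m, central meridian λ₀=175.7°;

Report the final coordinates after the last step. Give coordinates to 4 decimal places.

start: φ=-62.617489°, λ=160.098633°, h=0.000 m
→ merc (R=6378137.0, λ₀=175.7°): E=-1736736.2301, N=-9007066.8099

E=-1736736.2301 m, N=-9007066.8099 m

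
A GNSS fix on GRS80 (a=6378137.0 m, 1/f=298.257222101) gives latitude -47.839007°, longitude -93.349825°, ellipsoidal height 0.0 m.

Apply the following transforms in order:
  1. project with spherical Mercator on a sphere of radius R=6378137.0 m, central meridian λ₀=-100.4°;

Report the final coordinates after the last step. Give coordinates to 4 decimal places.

start: φ=-47.839007°, λ=-93.349825°, h=0.000 m
→ merc (R=6378137.0, λ₀=-100.4°): E=784821.8910, N=-6080113.0054

E=784821.8910 m, N=-6080113.0054 m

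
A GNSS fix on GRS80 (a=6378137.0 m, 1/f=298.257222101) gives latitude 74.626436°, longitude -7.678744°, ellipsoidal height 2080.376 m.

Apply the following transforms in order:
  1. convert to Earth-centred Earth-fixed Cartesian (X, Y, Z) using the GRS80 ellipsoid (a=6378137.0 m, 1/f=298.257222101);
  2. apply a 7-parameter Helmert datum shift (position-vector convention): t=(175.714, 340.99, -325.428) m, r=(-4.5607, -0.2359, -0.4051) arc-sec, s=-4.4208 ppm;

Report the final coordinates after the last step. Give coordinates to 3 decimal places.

X=1681699.938 m, Y=-226243.581 m, Z=6129503.112 m

start: φ=74.626436°, λ=-7.678744°, h=2080.376 m
→ ECEF (a=6378137.000, f=1/298.257222101): X=1681539.1136, Y=-226717.8066, Z=6129848.7024
→ Helmert 7p (PV): X=1681699.9381, Y=-226243.5810, Z=6129503.1116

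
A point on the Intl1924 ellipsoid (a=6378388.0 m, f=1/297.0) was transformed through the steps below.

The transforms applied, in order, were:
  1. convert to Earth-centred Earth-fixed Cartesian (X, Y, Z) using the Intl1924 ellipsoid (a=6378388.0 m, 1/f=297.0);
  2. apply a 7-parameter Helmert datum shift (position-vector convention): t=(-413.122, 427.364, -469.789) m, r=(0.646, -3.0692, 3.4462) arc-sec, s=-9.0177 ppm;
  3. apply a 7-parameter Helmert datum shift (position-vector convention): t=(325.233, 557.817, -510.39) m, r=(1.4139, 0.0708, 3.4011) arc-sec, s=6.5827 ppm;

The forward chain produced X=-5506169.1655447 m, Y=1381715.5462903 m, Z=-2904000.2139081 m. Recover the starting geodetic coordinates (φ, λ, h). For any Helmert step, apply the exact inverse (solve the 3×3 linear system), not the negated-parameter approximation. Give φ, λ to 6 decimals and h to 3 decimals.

φ=-27.241679°, λ=165.921017°, h=1901.181 m

start: X=-5506169.1655, Y=1381715.5463, Z=-2904000.2139 m
→ Helmert⁻¹: X=-5506434.3796, Y=1381219.5305, Z=-2903482.0693
→ Helmert⁻¹: X=-5506091.0341, Y=1380887.5202, Z=-2902960.8537
→ geod (Bowring, a=6378388.000): φ=-27.24167900°, λ=165.92101700°, h=1901.1810 m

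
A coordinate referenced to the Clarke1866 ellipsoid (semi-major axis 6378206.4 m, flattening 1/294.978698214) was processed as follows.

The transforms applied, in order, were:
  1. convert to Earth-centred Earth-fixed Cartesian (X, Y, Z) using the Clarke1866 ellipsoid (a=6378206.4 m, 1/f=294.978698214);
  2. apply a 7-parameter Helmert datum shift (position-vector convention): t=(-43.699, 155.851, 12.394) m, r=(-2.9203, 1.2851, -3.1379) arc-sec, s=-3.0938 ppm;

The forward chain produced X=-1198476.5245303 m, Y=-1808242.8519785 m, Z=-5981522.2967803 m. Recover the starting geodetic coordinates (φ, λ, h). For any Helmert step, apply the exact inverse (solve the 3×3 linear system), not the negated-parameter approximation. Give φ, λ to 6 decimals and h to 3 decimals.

start: X=-1198476.5245, Y=-1808242.8520, Z=-5981522.2968 m
→ Helmert⁻¹: X=-1198371.7557, Y=-1808337.8412, Z=-5981586.2652
→ geod (Bowring, a=6378206.400): φ=-70.18987100°, λ=-123.53213400°, h=3740.0080 m

φ=-70.189871°, λ=-123.532134°, h=3740.008 m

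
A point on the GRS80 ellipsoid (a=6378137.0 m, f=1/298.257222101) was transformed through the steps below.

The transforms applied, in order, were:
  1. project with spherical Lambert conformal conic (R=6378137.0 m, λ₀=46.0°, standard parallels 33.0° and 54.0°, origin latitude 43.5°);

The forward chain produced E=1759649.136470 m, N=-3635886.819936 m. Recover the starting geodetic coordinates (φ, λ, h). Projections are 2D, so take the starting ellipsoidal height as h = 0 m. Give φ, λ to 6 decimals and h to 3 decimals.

start: E=1759649.1365, N=-3635886.8199 m
→ lcc⁻¹: φ=10.68075500°, λ=60.12959000°

φ=10.680755°, λ=60.129590°, h=0.000 m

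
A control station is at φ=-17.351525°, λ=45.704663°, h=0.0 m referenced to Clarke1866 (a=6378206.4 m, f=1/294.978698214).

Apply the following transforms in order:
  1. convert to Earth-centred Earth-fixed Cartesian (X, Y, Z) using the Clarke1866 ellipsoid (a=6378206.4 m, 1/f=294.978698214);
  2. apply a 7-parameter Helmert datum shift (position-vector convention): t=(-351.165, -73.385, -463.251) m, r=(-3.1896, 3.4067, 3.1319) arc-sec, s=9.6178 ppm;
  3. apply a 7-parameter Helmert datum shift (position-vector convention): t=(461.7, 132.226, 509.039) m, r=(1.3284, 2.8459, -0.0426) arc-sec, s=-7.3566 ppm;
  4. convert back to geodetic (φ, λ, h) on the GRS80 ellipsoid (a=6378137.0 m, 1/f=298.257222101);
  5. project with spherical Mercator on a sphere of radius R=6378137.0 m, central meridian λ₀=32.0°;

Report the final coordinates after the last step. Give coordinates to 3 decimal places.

E=1525682.290 m, N=-1961743.010 m

start: φ=-17.351525°, λ=45.704663°, h=0.000 m
→ ECEF (a=6378206.400, f=1/294.978698214): X=4252845.3778, Y=4358762.2055, Z=-1889887.5398
→ Helmert 7p (PV): X=4252437.7182, Y=4358766.0928, Z=-1890506.6116
→ Helmert 7p (PV): X=4252842.9513, Y=4358877.5501, Z=-1890014.2652
→ geod (Bowring, a=6378137.000): φ=-17.35117956°, λ=45.70543720°, h=163.2820 m
→ merc (R=6378137.0, λ₀=32.0°): E=1525682.2903, N=-1961743.0099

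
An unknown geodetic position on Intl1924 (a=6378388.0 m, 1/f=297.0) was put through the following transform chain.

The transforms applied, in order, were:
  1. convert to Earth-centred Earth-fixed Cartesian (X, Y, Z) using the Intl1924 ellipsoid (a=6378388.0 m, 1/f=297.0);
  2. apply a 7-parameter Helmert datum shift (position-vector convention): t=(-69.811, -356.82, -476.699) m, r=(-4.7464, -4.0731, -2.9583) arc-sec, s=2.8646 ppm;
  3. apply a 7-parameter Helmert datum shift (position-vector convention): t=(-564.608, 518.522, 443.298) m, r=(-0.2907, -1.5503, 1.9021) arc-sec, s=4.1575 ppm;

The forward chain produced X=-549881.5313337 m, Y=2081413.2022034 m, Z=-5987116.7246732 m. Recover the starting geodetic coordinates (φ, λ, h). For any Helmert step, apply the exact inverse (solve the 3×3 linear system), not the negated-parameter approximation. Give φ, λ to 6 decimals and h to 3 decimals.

φ=-70.346153°, λ=104.786947°, h=2863.164 m

start: X=-549881.5313, Y=2081413.2022, Z=-5987116.7247 m
→ Helmert⁻¹: X=-549340.4529, Y=2080899.5333, Z=-5987528.0679
→ Helmert⁻¹: X=-549417.1446, Y=2081380.2789, Z=-5986975.4741
→ geod (Bowring, a=6378388.000): φ=-70.34615300°, λ=104.78694700°, h=2863.1640 m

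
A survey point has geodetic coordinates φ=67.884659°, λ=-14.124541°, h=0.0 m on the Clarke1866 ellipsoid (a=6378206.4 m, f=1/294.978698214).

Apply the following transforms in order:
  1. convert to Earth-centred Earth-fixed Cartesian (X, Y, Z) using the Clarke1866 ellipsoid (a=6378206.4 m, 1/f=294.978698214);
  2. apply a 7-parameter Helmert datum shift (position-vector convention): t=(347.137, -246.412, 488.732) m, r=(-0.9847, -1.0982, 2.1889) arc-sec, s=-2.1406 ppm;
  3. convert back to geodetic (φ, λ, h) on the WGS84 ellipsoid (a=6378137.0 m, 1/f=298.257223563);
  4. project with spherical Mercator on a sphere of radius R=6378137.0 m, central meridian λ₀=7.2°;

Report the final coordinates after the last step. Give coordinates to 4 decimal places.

start: φ=67.884659°, λ=-14.124541°, h=0.000 m
→ ECEF (a=6378206.400, f=1/294.978698214): X=2335417.0609, Y=-587679.7547, Z=5886074.4448
→ Helmert 7p (PV): X=2335734.0965, Y=-587872.0253, Z=5886565.8168
→ geod (Bowring, a=6378137.000): φ=67.88188272°, λ=-14.12713609°, h=453.9436 m
→ merc (R=6378137.0, λ₀=7.2°): E=-2374125.9298, N=10411986.3641

E=-2374125.9298 m, N=10411986.3641 m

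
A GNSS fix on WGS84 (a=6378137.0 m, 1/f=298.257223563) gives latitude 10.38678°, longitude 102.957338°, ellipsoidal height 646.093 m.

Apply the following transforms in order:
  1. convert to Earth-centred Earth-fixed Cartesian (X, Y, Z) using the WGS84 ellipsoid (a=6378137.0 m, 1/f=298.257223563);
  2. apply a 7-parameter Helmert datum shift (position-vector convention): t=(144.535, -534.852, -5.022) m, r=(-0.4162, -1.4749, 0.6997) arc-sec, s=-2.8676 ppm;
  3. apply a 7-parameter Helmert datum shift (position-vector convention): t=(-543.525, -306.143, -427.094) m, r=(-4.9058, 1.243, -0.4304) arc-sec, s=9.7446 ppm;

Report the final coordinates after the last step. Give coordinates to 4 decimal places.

start: φ=10.386780°, λ=102.957338°, h=646.093 m
→ ECEF (a=6378137.000, f=1/298.257223563): X=-1407000.8454, Y=6115160.3794, Z=1142471.0669
→ Helmert 7p (PV): X=-1406881.1889, Y=6114605.5239, Z=1142440.3689
→ Helmert 7p (PV): X=-1407418.7797, Y=6114389.0730, Z=1141887.4546

X=-1407418.7797 m, Y=6114389.0730 m, Z=1141887.4546 m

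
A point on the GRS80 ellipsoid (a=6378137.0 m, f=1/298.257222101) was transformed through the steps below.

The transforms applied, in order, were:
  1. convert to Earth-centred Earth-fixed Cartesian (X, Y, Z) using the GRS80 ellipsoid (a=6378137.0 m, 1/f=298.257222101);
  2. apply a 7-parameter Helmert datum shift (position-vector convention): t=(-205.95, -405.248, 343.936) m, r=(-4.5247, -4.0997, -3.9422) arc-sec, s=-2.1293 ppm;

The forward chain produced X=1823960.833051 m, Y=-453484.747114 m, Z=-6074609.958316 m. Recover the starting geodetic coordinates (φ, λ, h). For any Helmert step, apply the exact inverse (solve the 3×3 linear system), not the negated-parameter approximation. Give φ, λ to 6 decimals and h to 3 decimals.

start: X=1823960.8331, Y=-453484.7471, Z=-6074609.9583 m
→ Helmert⁻¹: X=1824058.5771, Y=-452912.3382, Z=-6075013.0198
→ geod (Bowring, a=6378137.000): φ=-72.91768400°, λ=-13.94449200°, h=484.3160 m

φ=-72.917684°, λ=-13.944492°, h=484.316 m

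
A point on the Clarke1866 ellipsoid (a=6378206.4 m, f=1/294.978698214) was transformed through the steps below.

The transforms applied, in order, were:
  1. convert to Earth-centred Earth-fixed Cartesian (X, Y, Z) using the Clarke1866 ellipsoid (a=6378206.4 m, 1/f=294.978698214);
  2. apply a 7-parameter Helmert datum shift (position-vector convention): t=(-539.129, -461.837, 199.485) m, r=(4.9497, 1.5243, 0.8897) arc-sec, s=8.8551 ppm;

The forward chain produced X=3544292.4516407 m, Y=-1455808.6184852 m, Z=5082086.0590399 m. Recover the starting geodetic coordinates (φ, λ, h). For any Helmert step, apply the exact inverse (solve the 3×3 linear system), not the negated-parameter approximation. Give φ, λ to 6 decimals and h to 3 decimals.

φ=53.169984°, λ=-22.319599°, h=250.215 m

start: X=3544292.4516, Y=-1455808.6185, Z=5082086.0590 m
→ Helmert⁻¹: X=3544756.3588, Y=-1455227.2347, Z=5081902.6905
→ geod (Bowring, a=6378206.400): φ=53.16998400°, λ=-22.31959900°, h=250.2150 m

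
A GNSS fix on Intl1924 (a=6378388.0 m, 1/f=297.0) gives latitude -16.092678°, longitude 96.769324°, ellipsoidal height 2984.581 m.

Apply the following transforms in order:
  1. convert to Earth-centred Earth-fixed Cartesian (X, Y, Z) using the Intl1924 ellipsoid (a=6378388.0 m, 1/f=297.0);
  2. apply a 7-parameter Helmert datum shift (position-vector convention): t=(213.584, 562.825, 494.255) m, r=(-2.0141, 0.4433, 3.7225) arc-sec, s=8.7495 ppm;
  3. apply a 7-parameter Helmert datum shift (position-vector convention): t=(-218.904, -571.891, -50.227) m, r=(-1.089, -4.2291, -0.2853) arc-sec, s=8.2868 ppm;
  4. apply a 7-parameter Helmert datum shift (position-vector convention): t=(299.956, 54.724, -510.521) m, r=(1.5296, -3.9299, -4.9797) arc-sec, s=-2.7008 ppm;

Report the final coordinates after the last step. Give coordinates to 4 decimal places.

X=-722503.5218 m, Y=6090270.3025 m, Z=-1757597.5921 m

start: φ=-16.092678°, λ=96.769324°, h=2984.581 m
→ ECEF (a=6378388.000, f=1/297.0): X=-722899.0658, Y=6090145.3337, Z=-1757432.4045
→ Helmert 7p (PV): X=-722805.4948, Y=6090731.2372, Z=-1757011.4410
→ Helmert 7p (PV): X=-722985.9392, Y=6090201.5422, Z=-1757123.2050
→ Helmert 7p (PV): X=-722503.5218, Y=6090270.3025, Z=-1757597.5921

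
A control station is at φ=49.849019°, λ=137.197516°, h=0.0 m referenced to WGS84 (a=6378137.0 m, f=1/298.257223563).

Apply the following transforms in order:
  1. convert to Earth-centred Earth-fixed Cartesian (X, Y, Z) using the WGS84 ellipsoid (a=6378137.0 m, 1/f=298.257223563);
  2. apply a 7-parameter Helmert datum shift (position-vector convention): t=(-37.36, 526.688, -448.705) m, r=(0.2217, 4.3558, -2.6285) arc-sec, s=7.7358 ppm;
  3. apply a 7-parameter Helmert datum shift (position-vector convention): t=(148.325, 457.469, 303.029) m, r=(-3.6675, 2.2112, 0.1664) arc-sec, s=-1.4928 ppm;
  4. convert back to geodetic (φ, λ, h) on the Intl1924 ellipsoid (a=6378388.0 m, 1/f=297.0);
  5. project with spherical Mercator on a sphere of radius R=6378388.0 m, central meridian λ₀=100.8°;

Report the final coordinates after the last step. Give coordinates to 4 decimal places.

E=4050347.5618 m, N=6419837.8157 m

start: φ=49.849019°, λ=137.197516°, h=0.000 m
→ ECEF (a=6378137.000, f=1/298.257223563): X=-3023369.7121, Y=2799914.5315, Z=4851977.6041
→ Helmert 7p (PV): X=-3023292.3173, Y=2800496.1920, Z=4851633.2890
→ Helmert 7p (PV): X=-3023089.7279, Y=2801033.3060, Z=4851911.6915
→ geod (Bowring, a=6378388.000): φ=49.84563412°, λ=137.18345940°, h=109.7231 m
→ merc (R=6378388.0, λ₀=100.8°): E=4050347.5618, N=6419837.8157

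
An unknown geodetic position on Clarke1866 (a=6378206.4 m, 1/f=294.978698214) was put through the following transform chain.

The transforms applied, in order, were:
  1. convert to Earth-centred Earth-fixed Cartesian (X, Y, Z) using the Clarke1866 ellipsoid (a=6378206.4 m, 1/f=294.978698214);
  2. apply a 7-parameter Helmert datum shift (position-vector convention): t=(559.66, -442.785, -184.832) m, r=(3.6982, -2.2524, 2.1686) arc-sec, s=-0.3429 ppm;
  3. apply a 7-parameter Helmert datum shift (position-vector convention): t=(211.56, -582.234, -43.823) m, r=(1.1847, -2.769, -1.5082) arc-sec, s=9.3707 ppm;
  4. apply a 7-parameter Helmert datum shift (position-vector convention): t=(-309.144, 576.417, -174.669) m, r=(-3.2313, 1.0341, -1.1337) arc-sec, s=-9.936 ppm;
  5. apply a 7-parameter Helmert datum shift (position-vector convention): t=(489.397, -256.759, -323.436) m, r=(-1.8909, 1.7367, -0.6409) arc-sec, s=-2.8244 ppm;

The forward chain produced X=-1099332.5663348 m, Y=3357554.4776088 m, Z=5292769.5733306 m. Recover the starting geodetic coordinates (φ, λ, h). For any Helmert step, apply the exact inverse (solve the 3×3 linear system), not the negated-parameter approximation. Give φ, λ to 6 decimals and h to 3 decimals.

start: X=-1099332.5663, Y=3357554.4776, Z=5292769.5733 m
→ Helmert⁻¹: X=-1099880.0697, Y=3357768.7790, Z=5293129.4803
→ Helmert⁻¹: X=-1099626.8414, Y=3357136.7502, Z=5293403.8233
→ Helmert⁻¹: X=-1099781.5855, Y=3357709.8818, Z=5293393.5222
→ Helmert⁻¹: X=-1100248.5101, Y=3358260.2957, Z=5293531.9725
→ geod (Bowring, a=6378206.400): φ=56.45279800°, λ=108.14006600°, h=1515.7320 m

φ=56.452798°, λ=108.140066°, h=1515.732 m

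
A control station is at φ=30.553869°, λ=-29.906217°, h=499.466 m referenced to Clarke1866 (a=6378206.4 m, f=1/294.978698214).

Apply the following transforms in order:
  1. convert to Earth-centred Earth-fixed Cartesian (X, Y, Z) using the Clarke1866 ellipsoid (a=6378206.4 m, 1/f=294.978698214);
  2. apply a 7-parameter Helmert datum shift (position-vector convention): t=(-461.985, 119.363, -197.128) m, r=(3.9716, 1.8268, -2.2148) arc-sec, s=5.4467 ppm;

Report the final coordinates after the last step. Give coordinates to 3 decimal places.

X=4765327.668 m, Y=-2741133.137 m, Z=3223203.123 m

start: φ=30.553869°, λ=-29.906217°, h=499.466 m
→ ECEF (a=6378206.400, f=1/294.978698214): X=4765764.5797, Y=-2741124.3283, Z=3223477.6824
→ Helmert 7p (PV): X=4765327.6681, Y=-2741133.1367, Z=3223203.1229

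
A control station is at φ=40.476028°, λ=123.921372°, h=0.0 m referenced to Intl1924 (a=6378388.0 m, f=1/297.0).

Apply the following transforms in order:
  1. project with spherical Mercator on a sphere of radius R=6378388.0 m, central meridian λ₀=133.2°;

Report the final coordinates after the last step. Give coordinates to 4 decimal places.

E=-1032932.7918 m, N=4935554.6482 m

start: φ=40.476028°, λ=123.921372°, h=0.000 m
→ merc (R=6378388.0, λ₀=133.2°): E=-1032932.7918, N=4935554.6482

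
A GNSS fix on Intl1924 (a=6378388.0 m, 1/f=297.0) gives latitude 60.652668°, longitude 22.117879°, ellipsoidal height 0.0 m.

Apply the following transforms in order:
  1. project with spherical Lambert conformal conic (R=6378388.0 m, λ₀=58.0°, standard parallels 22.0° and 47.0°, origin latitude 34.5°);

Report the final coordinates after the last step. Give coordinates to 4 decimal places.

start: φ=60.652668°, λ=22.117879°, h=0.000 m
→ lcc (R=6378388.0, λ₀=58.0°): E=-2111987.8627, N=3335081.8962

E=-2111987.8627 m, N=3335081.8962 m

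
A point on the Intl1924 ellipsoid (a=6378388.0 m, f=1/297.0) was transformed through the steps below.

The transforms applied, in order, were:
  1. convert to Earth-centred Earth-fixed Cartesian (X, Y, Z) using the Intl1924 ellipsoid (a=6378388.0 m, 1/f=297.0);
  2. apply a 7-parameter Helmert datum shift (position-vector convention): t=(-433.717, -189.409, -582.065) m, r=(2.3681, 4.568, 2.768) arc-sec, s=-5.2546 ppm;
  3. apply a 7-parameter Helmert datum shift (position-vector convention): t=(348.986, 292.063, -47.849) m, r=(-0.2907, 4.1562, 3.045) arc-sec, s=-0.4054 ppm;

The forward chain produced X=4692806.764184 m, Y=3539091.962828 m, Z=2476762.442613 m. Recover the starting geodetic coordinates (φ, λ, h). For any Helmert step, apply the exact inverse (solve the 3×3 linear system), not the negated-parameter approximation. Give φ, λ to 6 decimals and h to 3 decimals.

start: X=4692806.7642, Y=3539091.9628, Z=2476762.4426 m
→ Helmert⁻¹: X=4692462.0119, Y=3538728.5708, Z=2476910.8353
→ Helmert⁻¹: X=4692913.0102, Y=3538902.0429, Z=2477569.2196
→ geod (Bowring, a=6378388.000): φ=22.99501700°, λ=37.01976200°, h=3393.3020 m

φ=22.995017°, λ=37.019762°, h=3393.302 m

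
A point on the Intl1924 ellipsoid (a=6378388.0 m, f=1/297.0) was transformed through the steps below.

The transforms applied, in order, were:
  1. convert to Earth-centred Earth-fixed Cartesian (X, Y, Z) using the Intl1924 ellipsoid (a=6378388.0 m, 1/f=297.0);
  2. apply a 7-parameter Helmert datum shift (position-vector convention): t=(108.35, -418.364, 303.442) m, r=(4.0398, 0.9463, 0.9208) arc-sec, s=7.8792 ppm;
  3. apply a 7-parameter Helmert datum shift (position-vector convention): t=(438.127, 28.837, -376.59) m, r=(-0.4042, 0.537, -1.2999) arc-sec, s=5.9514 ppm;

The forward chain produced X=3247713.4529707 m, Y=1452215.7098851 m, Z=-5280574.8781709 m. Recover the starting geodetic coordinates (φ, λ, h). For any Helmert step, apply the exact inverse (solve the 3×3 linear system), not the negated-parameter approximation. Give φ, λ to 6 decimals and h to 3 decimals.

start: X=3247713.4530, Y=1452215.7099, Z=-5280574.8782 m
→ Helmert⁻¹: X=3247260.5949, Y=1452209.0420, Z=-5280155.5639
→ Helmert⁻¹: X=3247157.3699, Y=1452498.0448, Z=-5280430.9511
→ geod (Bowring, a=6378388.000): φ=-56.21219100°, λ=24.09962300°, h=3253.8250 m

φ=-56.212191°, λ=24.099623°, h=3253.825 m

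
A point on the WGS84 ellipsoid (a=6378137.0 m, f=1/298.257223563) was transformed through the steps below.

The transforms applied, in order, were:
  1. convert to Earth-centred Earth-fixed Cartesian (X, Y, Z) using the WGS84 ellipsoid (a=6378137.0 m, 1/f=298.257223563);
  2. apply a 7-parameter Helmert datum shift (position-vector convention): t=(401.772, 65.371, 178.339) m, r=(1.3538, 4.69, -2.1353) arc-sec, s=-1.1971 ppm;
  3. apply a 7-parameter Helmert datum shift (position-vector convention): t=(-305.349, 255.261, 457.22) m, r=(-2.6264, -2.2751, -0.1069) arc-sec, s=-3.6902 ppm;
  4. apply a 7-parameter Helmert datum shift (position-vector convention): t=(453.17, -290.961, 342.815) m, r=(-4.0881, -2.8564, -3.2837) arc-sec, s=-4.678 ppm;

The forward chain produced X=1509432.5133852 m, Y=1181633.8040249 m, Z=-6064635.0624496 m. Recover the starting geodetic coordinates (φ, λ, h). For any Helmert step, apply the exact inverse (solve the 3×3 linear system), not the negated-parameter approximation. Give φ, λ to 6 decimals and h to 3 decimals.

φ=-72.574993°, λ=38.069931°, h=2553.903 m

start: X=1509432.5134, Y=1181633.8040, Z=-6064635.0624 m
→ Helmert⁻¹: X=1508883.5945, Y=1182074.5216, Z=-6065003.7166
→ Helmert⁻¹: X=1509126.9979, Y=1181901.6366, Z=-6065484.9158
→ Helmert⁻¹: X=1508852.7168, Y=1181813.4891, Z=-6065643.9648
→ geod (Bowring, a=6378137.000): φ=-72.57499300°, λ=38.06993100°, h=2553.9030 m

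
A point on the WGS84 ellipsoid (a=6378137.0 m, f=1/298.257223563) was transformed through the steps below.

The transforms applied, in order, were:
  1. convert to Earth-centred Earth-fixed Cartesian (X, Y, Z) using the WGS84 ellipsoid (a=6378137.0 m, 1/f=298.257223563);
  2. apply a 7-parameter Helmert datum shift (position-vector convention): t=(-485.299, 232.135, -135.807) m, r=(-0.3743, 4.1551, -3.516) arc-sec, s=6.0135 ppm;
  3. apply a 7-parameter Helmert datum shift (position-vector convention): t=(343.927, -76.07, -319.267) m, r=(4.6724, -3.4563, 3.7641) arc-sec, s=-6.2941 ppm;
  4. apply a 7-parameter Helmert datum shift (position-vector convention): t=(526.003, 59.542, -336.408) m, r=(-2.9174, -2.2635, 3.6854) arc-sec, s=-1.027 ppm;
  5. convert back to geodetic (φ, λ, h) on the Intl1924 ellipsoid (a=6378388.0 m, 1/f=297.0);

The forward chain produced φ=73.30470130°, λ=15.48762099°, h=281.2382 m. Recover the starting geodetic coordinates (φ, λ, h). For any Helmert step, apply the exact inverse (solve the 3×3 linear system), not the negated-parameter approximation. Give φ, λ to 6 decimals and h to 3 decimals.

φ=73.309443°, λ=15.484093°, h=1091.764 m

start: φ=73.304701°, λ=15.487621°, h=281.238 m
→ ECEF (a=6378388.000, f=1/297.0): X=1771406.9021, Y=490842.4810, Z=6087512.6322
→ Helmert⁻¹: X=1770958.2912, Y=490665.6946, Z=6087842.7983
→ Helmert⁻¹: X=1770736.4831, Y=490850.4511, Z=6088159.5945
→ Helmert⁻¹: X=1771080.1219, Y=490634.5075, Z=6088295.3576
→ geod (Bowring, a=6378137.000): φ=73.30944300°, λ=15.48409300°, h=1091.7640 m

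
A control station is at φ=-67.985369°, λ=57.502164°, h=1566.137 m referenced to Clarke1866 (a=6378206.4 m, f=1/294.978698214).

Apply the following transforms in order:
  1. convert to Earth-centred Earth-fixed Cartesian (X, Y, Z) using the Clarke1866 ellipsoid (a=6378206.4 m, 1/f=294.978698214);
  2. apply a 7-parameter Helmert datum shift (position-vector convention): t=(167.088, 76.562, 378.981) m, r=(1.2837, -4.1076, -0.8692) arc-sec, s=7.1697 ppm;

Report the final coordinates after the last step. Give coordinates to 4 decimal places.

start: φ=-67.985369°, λ=57.502164°, h=1566.137 m
→ ECEF (a=6378206.400, f=1/294.978698214): X=1288583.1048, Y=2022838.9076, Z=-5891746.1708
→ Helmert 7p (PV): X=1288885.2862, Y=2022961.2105, Z=-5891371.1812

X=1288885.2862 m, Y=2022961.2105 m, Z=-5891371.1812 m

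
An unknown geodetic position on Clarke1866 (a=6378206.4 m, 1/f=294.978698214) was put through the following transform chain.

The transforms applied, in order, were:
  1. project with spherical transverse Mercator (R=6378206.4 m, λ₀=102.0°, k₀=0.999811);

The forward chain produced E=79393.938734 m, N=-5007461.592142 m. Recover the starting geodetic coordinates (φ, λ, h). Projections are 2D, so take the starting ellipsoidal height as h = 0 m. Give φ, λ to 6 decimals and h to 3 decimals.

start: E=79393.9387, N=-5007461.5921 m
→ tm⁻¹: φ=-44.98636800°, λ=103.00856800°

φ=-44.986368°, λ=103.008568°, h=0.000 m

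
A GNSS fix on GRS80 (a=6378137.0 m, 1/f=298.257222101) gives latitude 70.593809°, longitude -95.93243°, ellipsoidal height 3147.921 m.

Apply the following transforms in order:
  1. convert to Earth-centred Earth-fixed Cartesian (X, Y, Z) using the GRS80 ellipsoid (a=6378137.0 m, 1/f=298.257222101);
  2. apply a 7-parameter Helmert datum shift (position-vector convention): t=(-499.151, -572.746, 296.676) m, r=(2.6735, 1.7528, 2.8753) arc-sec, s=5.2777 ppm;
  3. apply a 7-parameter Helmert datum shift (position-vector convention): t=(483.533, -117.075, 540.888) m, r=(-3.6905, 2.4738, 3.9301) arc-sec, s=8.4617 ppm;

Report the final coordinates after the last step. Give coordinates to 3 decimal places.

start: φ=70.593809°, λ=-95.932430°, h=3147.921 m
→ ECEF (a=6378137.000, f=1/298.257222101): X=-219796.2708, Y=-2115214.7519, Z=5996344.4884
→ Helmert 7p (PV): X=-220216.1398, Y=-2115879.4473, Z=5996647.2626
→ Helmert 7p (PV): X=-219622.2343, Y=-2115911.3290, Z=5997279.3914

X=-219622.234 m, Y=-2115911.329 m, Z=5997279.391 m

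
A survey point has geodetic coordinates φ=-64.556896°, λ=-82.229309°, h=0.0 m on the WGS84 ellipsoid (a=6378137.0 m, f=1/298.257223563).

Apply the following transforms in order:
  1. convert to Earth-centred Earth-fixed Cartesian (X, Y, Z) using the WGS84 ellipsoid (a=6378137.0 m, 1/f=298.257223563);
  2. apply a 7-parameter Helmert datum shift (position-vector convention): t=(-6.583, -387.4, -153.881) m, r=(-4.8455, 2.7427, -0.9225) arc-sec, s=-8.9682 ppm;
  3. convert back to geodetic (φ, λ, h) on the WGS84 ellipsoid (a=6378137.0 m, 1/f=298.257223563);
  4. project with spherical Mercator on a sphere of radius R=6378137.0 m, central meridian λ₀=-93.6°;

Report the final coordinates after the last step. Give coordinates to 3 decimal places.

E=1265396.604 m, N=-9491644.970 m

start: φ=-64.556896°, λ=-82.229309°, h=0.000 m
→ ECEF (a=6378137.000, f=1/298.257223563): X=371506.3823, Y=-2722419.1628, Z=-5736659.0166
→ Helmert 7p (PV): X=371408.0123, Y=-2722918.5715, Z=-5736702.4364
→ geod (Bowring, a=6378137.000): φ=-64.55316319°, λ=-82.23274890°, h=246.0933 m
→ merc (R=6378137.0, λ₀=-93.6°): E=1265396.6044, N=-9491644.9703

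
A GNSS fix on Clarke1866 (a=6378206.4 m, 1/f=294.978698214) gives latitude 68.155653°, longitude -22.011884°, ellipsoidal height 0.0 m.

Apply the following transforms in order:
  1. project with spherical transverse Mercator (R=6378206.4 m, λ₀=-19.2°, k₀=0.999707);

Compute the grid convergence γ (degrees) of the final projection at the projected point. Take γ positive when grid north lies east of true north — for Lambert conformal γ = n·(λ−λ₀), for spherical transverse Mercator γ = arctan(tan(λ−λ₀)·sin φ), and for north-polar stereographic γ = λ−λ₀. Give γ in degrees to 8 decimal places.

start: φ=68.155653°, λ=-22.011884°, h=0.000 m
→ into tm (λ₀=-19.2°): φ=68.15565300°, λ−λ₀=-2.81188400°
convergence γ = -2.61027544°

-2.61027544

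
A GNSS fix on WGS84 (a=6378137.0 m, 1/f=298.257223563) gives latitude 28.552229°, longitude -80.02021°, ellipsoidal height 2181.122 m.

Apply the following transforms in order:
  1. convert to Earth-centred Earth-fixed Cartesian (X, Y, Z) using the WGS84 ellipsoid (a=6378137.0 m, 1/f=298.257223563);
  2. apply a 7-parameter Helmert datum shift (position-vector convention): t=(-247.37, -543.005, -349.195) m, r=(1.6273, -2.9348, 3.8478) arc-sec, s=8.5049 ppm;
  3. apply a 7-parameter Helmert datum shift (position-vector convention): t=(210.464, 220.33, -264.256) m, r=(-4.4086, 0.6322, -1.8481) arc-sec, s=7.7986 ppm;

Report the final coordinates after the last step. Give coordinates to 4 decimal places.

X=971981.1142 m, Y=-5524141.7761 m, Z=3030966.3391 m

start: φ=28.552229°, λ=-80.020210°, h=2181.122 m
→ ECEF (a=6378137.000, f=1/298.257223563): X=971982.4700, Y=-5523779.3335, Z=3031445.0219
→ Helmert 7p (PV): X=971803.2790, Y=-5524375.1019, Z=3031091.8593
→ Helmert 7p (PV): X=971981.1142, Y=-5524141.7761, Z=3030966.3391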